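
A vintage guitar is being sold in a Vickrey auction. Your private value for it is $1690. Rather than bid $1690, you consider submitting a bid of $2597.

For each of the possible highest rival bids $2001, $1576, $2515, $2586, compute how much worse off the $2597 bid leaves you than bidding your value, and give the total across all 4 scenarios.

$2032

The deviation costs you only when the competing bid falls strictly between $1690 and $2597; elsewhere both bids give the same outcome.
$2001: truthful payoff $0, deviation payoff −$311 → loss $311.
$1576: outcomes coincide → loss $0.
$2515: truthful payoff $0, deviation payoff −$825 → loss $825.
$2586: truthful payoff $0, deviation payoff −$896 → loss $896.
Total loss = $311 + $825 + $896 = $2032.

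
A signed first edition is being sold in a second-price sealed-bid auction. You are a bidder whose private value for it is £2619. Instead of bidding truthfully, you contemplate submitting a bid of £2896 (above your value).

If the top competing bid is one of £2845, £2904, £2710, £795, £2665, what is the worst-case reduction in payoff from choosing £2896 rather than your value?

£2845: truthful gives £0, deviation gives −£226 → loss £226.
£2904: same outcome either way → loss £0.
£2710: truthful gives £0, deviation gives −£91 → loss £91.
£795: same outcome either way → loss £0.
£2665: truthful gives £0, deviation gives −£46 → loss £46.
Maximum loss: £226.

£226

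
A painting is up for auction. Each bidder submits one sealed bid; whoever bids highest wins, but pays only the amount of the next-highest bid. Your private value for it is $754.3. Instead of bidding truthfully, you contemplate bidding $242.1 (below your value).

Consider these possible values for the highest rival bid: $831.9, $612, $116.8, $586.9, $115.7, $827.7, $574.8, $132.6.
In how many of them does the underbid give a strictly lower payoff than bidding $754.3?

3

The deviation hurts exactly when the highest competing bid lies strictly between $242.1 and $754.3 — underbidding then forfeits a profitable win.
$831.9: above both → same outcome either way.
$612: inside the interval → strictly worse (loss $142.3).
$116.8: below both → same outcome either way.
$586.9: inside the interval → strictly worse (loss $167.4).
$115.7: below both → same outcome either way.
$827.7: above both → same outcome either way.
$574.8: inside the interval → strictly worse (loss $179.5).
$132.6: below both → same outcome either way.
Count: 3.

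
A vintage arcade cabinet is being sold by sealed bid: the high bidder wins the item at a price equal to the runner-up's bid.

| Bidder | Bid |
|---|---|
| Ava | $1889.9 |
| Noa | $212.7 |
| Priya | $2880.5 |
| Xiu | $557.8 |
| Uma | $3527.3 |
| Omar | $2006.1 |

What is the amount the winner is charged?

$2880.5

Highest bid: Uma at $3527.3, so Uma wins.
Second-highest bid: Priya at $2880.5 — that is the price the winner pays.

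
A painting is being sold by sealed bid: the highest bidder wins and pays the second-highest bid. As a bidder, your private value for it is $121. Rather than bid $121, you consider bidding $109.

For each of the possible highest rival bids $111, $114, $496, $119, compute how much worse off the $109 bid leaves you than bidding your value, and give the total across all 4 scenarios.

The deviation costs you only when the competing bid falls strictly between $109 and $121; elsewhere both bids give the same outcome.
$111: truthful payoff $10, deviation payoff $0 → loss $10.
$114: truthful payoff $7, deviation payoff $0 → loss $7.
$496: outcomes coincide → loss $0.
$119: truthful payoff $2, deviation payoff $0 → loss $2.
Total loss = $10 + $7 + $2 = $19.

$19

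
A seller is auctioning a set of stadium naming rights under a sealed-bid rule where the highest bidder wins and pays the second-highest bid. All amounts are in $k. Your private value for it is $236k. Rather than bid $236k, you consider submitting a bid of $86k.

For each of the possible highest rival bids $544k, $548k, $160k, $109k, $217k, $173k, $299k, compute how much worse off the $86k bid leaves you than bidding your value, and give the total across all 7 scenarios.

$285k

The deviation costs you only when the competing bid falls strictly between $86k and $236k; elsewhere both bids give the same outcome.
$544k: outcomes coincide → loss $0k.
$548k: outcomes coincide → loss $0k.
$160k: truthful payoff $76k, deviation payoff $0k → loss $76k.
$109k: truthful payoff $127k, deviation payoff $0k → loss $127k.
$217k: truthful payoff $19k, deviation payoff $0k → loss $19k.
$173k: truthful payoff $63k, deviation payoff $0k → loss $63k.
$299k: outcomes coincide → loss $0k.
Total loss = $76k + $127k + $19k + $63k = $285k.
Because the price is fixed by the runner-up's bid, deviating from your value can only change a good outcome into a bad one — never the reverse.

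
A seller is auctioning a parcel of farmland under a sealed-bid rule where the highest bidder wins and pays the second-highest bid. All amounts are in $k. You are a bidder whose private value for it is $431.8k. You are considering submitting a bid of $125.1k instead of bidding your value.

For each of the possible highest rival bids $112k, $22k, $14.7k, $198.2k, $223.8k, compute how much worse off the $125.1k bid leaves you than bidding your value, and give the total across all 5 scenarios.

$441.6k

The deviation costs you only when the competing bid falls strictly between $125.1k and $431.8k; elsewhere both bids give the same outcome.
$112k: outcomes coincide → loss $0k.
$22k: outcomes coincide → loss $0k.
$14.7k: outcomes coincide → loss $0k.
$198.2k: truthful payoff $233.6k, deviation payoff $0k → loss $233.6k.
$223.8k: truthful payoff $208k, deviation payoff $0k → loss $208k.
Total loss = $233.6k + $208k = $441.6k.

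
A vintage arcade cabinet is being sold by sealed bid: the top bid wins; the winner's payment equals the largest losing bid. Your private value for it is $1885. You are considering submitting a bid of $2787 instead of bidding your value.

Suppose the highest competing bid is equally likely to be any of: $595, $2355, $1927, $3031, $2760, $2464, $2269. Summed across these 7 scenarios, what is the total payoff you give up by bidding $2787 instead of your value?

The deviation costs you only when the competing bid falls strictly between $1885 and $2787; elsewhere both bids give the same outcome.
$595: outcomes coincide → loss $0.
$2355: truthful payoff $0, deviation payoff −$470 → loss $470.
$1927: truthful payoff $0, deviation payoff −$42 → loss $42.
$3031: outcomes coincide → loss $0.
$2760: truthful payoff $0, deviation payoff −$875 → loss $875.
$2464: truthful payoff $0, deviation payoff −$579 → loss $579.
$2269: truthful payoff $0, deviation payoff −$384 → loss $384.
Total loss = $470 + $42 + $875 + $579 + $384 = $2350.

$2350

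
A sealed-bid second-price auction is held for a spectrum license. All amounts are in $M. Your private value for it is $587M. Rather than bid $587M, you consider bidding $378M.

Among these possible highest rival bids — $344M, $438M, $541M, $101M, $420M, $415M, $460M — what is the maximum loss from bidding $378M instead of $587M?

$172M

$344M: same outcome either way → loss $0M.
$438M: truthful gives $149M, deviation gives $0M → loss $149M.
$541M: truthful gives $46M, deviation gives $0M → loss $46M.
$101M: same outcome either way → loss $0M.
$420M: truthful gives $167M, deviation gives $0M → loss $167M.
$415M: truthful gives $172M, deviation gives $0M → loss $172M.
$460M: truthful gives $127M, deviation gives $0M → loss $127M.
Maximum loss: $172M.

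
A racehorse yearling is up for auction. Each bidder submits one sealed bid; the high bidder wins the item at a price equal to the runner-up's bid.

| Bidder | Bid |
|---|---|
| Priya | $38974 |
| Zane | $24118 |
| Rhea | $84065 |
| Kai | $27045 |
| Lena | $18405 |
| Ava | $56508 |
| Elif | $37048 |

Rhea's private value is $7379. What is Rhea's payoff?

−$49129

Highest bid: Rhea at $84065, so Rhea wins.
Second-highest bid: Ava at $56508 — that is the price the winner pays.
Rhea's payoff = value − price = $7379 − $56508 = −$49129.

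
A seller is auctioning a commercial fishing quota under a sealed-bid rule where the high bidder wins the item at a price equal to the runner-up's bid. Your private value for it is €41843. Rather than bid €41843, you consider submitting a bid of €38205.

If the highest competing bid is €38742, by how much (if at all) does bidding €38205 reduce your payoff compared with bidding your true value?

Bidding your value €41843: you win (since €41843 > €38742) and pay €38742. Payoff €3101.
Bidding €38205: you lose. Payoff €0.
The competing bid €38742 lies between your shaded bid and your value, so underbidding forfeits an item you could have won at a profitable price.
Loss from deviating = €3101 − (€0) = €3101.

€3101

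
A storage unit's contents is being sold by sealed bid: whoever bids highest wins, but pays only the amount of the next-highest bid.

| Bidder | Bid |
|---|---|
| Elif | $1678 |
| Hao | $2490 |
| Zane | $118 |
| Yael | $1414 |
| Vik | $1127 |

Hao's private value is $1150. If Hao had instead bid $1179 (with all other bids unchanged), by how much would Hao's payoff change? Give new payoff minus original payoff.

The highest bid among the other bidders is $1678; Hao's bid doesn't change that.
Original bid $2490: Hao is highest, pays the top rival bid $1678; payoff $1150 − $1678 = −$528.
Alternative bid $1179: Hao is not highest (top rival bid is $1678); payoff $0.
Change in payoff = $0 − (−$528) = $528.

$528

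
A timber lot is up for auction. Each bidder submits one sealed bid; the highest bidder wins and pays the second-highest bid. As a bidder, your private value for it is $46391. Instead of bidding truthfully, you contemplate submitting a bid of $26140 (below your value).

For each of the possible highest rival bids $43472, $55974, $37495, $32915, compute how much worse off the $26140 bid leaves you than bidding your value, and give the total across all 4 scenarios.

$25291

The deviation costs you only when the competing bid falls strictly between $26140 and $46391; elsewhere both bids give the same outcome.
$43472: truthful payoff $2919, deviation payoff $0 → loss $2919.
$55974: outcomes coincide → loss $0.
$37495: truthful payoff $8896, deviation payoff $0 → loss $8896.
$32915: truthful payoff $13476, deviation payoff $0 → loss $13476.
Total loss = $2919 + $8896 + $13476 = $25291.
Because the price is fixed by the runner-up's bid, deviating from your value can only change a good outcome into a bad one — never the reverse.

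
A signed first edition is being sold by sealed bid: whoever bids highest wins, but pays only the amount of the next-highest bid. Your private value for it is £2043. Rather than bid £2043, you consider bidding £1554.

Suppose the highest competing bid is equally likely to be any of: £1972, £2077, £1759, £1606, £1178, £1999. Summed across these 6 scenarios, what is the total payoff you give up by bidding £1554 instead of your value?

£836

The deviation costs you only when the competing bid falls strictly between £1554 and £2043; elsewhere both bids give the same outcome.
£1972: truthful payoff £71, deviation payoff £0 → loss £71.
£2077: outcomes coincide → loss £0.
£1759: truthful payoff £284, deviation payoff £0 → loss £284.
£1606: truthful payoff £437, deviation payoff £0 → loss £437.
£1178: outcomes coincide → loss £0.
£1999: truthful payoff £44, deviation payoff £0 → loss £44.
Total loss = £71 + £284 + £437 + £44 = £836.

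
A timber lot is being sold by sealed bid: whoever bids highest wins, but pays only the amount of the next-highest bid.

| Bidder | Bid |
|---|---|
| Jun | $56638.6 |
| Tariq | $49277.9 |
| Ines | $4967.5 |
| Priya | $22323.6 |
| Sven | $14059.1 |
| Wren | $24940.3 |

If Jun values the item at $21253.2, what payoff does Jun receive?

Highest bid: Jun at $56638.6, so Jun wins.
Second-highest bid: Tariq at $49277.9 — that is the price the winner pays.
Jun's payoff = value − price = $21253.2 − $49277.9 = −$28024.7.

−$28024.7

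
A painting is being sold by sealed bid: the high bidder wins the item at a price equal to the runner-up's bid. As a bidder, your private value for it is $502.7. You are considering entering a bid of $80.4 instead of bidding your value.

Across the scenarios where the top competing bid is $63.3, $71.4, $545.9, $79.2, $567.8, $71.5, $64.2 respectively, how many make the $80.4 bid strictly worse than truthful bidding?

The deviation hurts exactly when the highest competing bid lies strictly between $80.4 and $502.7 — underbidding then forfeits a profitable win.
$63.3: below both → same outcome either way.
$71.4: below both → same outcome either way.
$545.9: above both → same outcome either way.
$79.2: below both → same outcome either way.
$567.8: above both → same outcome either way.
$71.5: below both → same outcome either way.
$64.2: below both → same outcome either way.
Count: 0.

0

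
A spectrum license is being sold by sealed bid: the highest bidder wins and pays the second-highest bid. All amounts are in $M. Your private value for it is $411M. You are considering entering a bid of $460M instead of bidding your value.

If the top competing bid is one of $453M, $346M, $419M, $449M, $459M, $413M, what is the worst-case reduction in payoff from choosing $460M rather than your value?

$453M: truthful gives $0M, deviation gives −$42M → loss $42M.
$346M: same outcome either way → loss $0M.
$419M: truthful gives $0M, deviation gives −$8M → loss $8M.
$449M: truthful gives $0M, deviation gives −$38M → loss $38M.
$459M: truthful gives $0M, deviation gives −$48M → loss $48M.
$413M: truthful gives $0M, deviation gives −$2M → loss $2M.
Maximum loss: $48M.

$48M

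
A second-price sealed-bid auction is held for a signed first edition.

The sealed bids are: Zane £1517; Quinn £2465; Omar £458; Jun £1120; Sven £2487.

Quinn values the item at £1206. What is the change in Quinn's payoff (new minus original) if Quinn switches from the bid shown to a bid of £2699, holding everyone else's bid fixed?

−£1281

The highest bid among the other bidders is £2487; Quinn's bid doesn't change that.
Original bid £2465: Quinn is not highest (top rival bid is £2487); payoff £0.
Alternative bid £2699: Quinn is highest, pays the top rival bid £2487; payoff £1206 − £2487 = −£1281.
Change in payoff = −£1281 − (£0) = −£1281.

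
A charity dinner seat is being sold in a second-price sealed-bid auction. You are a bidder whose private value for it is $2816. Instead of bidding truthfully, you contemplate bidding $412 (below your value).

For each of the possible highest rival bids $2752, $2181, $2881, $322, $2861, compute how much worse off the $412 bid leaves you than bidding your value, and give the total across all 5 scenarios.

$699

The deviation costs you only when the competing bid falls strictly between $412 and $2816; elsewhere both bids give the same outcome.
$2752: truthful payoff $64, deviation payoff $0 → loss $64.
$2181: truthful payoff $635, deviation payoff $0 → loss $635.
$2881: outcomes coincide → loss $0.
$322: outcomes coincide → loss $0.
$2861: outcomes coincide → loss $0.
Total loss = $64 + $635 = $699.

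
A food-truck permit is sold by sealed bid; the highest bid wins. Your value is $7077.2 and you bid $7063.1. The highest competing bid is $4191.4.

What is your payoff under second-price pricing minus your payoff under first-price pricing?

You have the highest bid, so you win under either rule.
Second-price: pay $4191.4 → payoff $2885.8.
First-price: pay your own bid $7063.1 → payoff $14.1.
Difference = $2885.8 − ($14.1) = $2871.7.

$2871.7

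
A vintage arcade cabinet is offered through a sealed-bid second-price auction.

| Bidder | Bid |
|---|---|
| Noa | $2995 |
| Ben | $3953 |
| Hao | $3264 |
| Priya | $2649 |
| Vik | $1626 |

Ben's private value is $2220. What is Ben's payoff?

Highest bid: Ben at $3953, so Ben wins.
Second-highest bid: Hao at $3264 — that is the price the winner pays.
Ben's payoff = value − price = $2220 − $3264 = −$1044.

−$1044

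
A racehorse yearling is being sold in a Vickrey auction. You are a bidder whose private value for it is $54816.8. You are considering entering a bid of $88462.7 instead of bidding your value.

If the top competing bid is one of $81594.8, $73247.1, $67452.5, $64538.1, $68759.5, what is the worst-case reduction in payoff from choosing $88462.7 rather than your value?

$81594.8: truthful gives $0, deviation gives −$26778 → loss $26778.
$73247.1: truthful gives $0, deviation gives −$18430.3 → loss $18430.3.
$67452.5: truthful gives $0, deviation gives −$12635.7 → loss $12635.7.
$64538.1: truthful gives $0, deviation gives −$9721.3 → loss $9721.3.
$68759.5: truthful gives $0, deviation gives −$13942.7 → loss $13942.7.
Maximum loss: $26778.

$26778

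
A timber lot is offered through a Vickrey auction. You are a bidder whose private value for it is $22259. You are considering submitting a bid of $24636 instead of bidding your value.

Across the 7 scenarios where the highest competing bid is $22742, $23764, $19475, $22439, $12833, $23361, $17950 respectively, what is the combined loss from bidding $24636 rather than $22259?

The deviation costs you only when the competing bid falls strictly between $22259 and $24636; elsewhere both bids give the same outcome.
$22742: truthful payoff $0, deviation payoff −$483 → loss $483.
$23764: truthful payoff $0, deviation payoff −$1505 → loss $1505.
$19475: outcomes coincide → loss $0.
$22439: truthful payoff $0, deviation payoff −$180 → loss $180.
$12833: outcomes coincide → loss $0.
$23361: truthful payoff $0, deviation payoff −$1102 → loss $1102.
$17950: outcomes coincide → loss $0.
Total loss = $483 + $1505 + $180 + $1102 = $3270.

$3270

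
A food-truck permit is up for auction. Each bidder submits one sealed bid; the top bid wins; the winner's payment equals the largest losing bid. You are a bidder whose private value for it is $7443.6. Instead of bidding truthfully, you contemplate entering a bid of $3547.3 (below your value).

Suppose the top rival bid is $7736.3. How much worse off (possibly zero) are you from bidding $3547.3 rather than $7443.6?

Bidding your value $7443.6: you lose (since $7443.6 < $7736.3). Payoff $0.
Bidding $3547.3: you lose. Payoff $0.
Difference = $0 − $0 = $0; both bids lead to the same outcome because the competing bid is above both your value and your alternative bid.

$0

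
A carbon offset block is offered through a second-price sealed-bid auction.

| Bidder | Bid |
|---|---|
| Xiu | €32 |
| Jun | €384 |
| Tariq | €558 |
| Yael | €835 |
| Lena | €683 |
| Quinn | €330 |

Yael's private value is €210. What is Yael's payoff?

Highest bid: Yael at €835, so Yael wins.
Second-highest bid: Lena at €683 — that is the price the winner pays.
Yael's payoff = value − price = €210 − €683 = −€473.

−€473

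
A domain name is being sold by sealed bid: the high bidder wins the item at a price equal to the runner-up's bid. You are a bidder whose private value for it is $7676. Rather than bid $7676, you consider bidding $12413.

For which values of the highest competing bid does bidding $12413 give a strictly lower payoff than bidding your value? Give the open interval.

($7676, $12413)

If the competing bid is below $7676, both bids win at the same price — no difference.
If it is above $12413, both bids lose — no difference.
If it lies strictly between $7676 and $12413, bidding your value loses (payoff 0) while bidding $12413 wins at a price above your value (payoff negative).
So the deviation strictly hurts on the open interval ($7676, $12413).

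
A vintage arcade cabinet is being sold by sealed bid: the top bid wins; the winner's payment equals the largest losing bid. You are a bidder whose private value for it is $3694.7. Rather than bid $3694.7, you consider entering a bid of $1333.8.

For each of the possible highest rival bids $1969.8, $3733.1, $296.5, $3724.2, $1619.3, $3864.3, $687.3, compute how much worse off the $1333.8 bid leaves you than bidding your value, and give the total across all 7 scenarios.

The deviation costs you only when the competing bid falls strictly between $1333.8 and $3694.7; elsewhere both bids give the same outcome.
$1969.8: truthful payoff $1724.9, deviation payoff $0 → loss $1724.9.
$3733.1: outcomes coincide → loss $0.
$296.5: outcomes coincide → loss $0.
$3724.2: outcomes coincide → loss $0.
$1619.3: truthful payoff $2075.4, deviation payoff $0 → loss $2075.4.
$3864.3: outcomes coincide → loss $0.
$687.3: outcomes coincide → loss $0.
Total loss = $1724.9 + $2075.4 = $3800.3.
Because the price is fixed by the runner-up's bid, deviating from your value can only change a good outcome into a bad one — never the reverse.

$3800.3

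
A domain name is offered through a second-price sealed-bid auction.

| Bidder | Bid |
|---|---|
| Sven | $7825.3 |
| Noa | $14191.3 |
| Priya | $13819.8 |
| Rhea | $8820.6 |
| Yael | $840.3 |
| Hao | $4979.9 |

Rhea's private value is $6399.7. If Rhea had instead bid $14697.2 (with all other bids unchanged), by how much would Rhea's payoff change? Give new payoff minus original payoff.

−$7791.6

The highest bid among the other bidders is $14191.3; Rhea's bid doesn't change that.
Original bid $8820.6: Rhea is not highest (top rival bid is $14191.3); payoff $0.
Alternative bid $14697.2: Rhea is highest, pays the top rival bid $14191.3; payoff $6399.7 − $14191.3 = −$7791.6.
Change in payoff = −$7791.6 − ($0) = −$7791.6.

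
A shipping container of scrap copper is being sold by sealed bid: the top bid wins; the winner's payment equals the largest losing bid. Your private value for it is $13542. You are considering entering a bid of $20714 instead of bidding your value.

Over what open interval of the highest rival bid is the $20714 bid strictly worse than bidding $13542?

($13542, $20714)

If the competing bid is below $13542, both bids win at the same price — no difference.
If it is above $20714, both bids lose — no difference.
If it lies strictly between $13542 and $20714, bidding your value loses (payoff 0) while bidding $20714 wins at a price above your value (payoff negative).
So the deviation strictly hurts on the open interval ($13542, $20714).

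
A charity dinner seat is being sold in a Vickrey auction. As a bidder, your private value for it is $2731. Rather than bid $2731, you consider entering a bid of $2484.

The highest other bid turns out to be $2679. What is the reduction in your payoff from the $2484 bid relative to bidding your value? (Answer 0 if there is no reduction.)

Bidding your value $2731: you win (since $2731 > $2679) and pay $2679. Payoff $52.
Bidding $2484: you lose. Payoff $0.
The competing bid $2679 lies between your shaded bid and your value, so underbidding forfeits an item you could have won at a profitable price.
Loss from deviating = $52 − ($0) = $52.

$52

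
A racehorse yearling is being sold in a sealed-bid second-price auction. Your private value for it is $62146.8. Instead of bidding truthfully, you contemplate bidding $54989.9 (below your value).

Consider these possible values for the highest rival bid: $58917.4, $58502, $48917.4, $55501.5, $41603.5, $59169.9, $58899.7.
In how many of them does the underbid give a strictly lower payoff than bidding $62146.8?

5

The deviation hurts exactly when the highest competing bid lies strictly between $54989.9 and $62146.8 — underbidding then forfeits a profitable win.
$58917.4: inside the interval → strictly worse (loss $3229.4).
$58502: inside the interval → strictly worse (loss $3644.8).
$48917.4: below both → same outcome either way.
$55501.5: inside the interval → strictly worse (loss $6645.3).
$41603.5: below both → same outcome either way.
$59169.9: inside the interval → strictly worse (loss $2976.9).
$58899.7: inside the interval → strictly worse (loss $3247.1).
Count: 5.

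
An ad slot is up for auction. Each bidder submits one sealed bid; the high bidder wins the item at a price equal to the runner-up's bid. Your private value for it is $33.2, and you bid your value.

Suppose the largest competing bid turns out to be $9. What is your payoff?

Your bid $33.2 exceeds the highest competing bid $9, so you win.
In a second-price auction the winner pays the second-highest bid, $9.
Payoff = value − price = $33.2 − $9 = $24.2.

$24.2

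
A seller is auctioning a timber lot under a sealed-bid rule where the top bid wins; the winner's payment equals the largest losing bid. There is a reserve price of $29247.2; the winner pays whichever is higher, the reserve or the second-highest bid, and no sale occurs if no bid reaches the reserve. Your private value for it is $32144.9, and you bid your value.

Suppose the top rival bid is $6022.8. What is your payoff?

$2897.7

Your bid $32144.9 is the highest and exceeds the reserve.
Price = max(second-highest bid, reserve) = max($6022.8, $29247.2) = $29247.2.
Payoff = $32144.9 − $29247.2 = $2897.7.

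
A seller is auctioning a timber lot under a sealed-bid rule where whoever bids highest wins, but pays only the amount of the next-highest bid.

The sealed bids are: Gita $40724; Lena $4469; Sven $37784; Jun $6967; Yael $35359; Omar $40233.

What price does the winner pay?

$40233

Highest bid: Gita at $40724, so Gita wins.
Second-highest bid: Omar at $40233 — that is the price the winner pays.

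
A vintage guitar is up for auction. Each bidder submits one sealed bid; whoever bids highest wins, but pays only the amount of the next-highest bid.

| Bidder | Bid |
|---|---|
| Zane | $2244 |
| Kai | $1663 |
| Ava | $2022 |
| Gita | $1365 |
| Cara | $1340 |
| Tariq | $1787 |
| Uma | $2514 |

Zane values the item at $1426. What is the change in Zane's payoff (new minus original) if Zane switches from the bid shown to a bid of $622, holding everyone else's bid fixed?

$0

The highest bid among the other bidders is $2514; Zane's bid doesn't change that.
Original bid $2244: Zane is not highest (top rival bid is $2514); payoff $0.
Alternative bid $622: Zane is not highest (top rival bid is $2514); payoff $0.
Change in payoff = $0 − ($0) = $0.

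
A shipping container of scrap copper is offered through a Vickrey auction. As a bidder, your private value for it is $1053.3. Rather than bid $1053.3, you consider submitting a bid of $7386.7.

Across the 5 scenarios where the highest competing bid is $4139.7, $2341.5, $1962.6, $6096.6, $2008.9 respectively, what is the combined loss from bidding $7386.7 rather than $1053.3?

$11282.8

The deviation costs you only when the competing bid falls strictly between $1053.3 and $7386.7; elsewhere both bids give the same outcome.
$4139.7: truthful payoff $0, deviation payoff −$3086.4 → loss $3086.4.
$2341.5: truthful payoff $0, deviation payoff −$1288.2 → loss $1288.2.
$1962.6: truthful payoff $0, deviation payoff −$909.3 → loss $909.3.
$6096.6: truthful payoff $0, deviation payoff −$5043.3 → loss $5043.3.
$2008.9: truthful payoff $0, deviation payoff −$955.6 → loss $955.6.
Total loss = $3086.4 + $1288.2 + $909.3 + $5043.3 + $955.6 = $11282.8.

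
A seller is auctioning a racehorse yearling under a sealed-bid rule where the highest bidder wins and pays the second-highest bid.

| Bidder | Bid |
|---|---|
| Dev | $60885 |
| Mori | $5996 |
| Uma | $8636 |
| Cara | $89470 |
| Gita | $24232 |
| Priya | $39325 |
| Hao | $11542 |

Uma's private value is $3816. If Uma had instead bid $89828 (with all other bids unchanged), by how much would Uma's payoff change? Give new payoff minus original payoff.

−$85654

The highest bid among the other bidders is $89470; Uma's bid doesn't change that.
Original bid $8636: Uma is not highest (top rival bid is $89470); payoff $0.
Alternative bid $89828: Uma is highest, pays the top rival bid $89470; payoff $3816 − $89470 = −$85654.
Change in payoff = −$85654 − ($0) = −$85654.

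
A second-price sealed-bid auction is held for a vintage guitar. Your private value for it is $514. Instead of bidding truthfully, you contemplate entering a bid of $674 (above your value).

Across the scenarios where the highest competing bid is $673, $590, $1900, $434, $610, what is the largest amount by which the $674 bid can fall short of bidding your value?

$673: truthful gives $0, deviation gives −$159 → loss $159.
$590: truthful gives $0, deviation gives −$76 → loss $76.
$1900: same outcome either way → loss $0.
$434: same outcome either way → loss $0.
$610: truthful gives $0, deviation gives −$96 → loss $96.
Maximum loss: $159.

$159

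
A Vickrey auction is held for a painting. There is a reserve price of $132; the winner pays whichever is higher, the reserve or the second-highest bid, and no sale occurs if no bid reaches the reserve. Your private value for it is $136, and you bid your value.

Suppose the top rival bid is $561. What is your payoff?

Your bid $136 is below the highest competing bid $561, so you lose. Payoff $0.

$0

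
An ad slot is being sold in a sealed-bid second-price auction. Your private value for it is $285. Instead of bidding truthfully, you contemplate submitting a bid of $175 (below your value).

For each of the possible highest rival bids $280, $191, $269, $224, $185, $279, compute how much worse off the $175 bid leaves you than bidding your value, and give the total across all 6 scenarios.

$282

The deviation costs you only when the competing bid falls strictly between $175 and $285; elsewhere both bids give the same outcome.
$280: truthful payoff $5, deviation payoff $0 → loss $5.
$191: truthful payoff $94, deviation payoff $0 → loss $94.
$269: truthful payoff $16, deviation payoff $0 → loss $16.
$224: truthful payoff $61, deviation payoff $0 → loss $61.
$185: truthful payoff $100, deviation payoff $0 → loss $100.
$279: truthful payoff $6, deviation payoff $0 → loss $6.
Total loss = $5 + $94 + $16 + $61 + $100 + $6 = $282.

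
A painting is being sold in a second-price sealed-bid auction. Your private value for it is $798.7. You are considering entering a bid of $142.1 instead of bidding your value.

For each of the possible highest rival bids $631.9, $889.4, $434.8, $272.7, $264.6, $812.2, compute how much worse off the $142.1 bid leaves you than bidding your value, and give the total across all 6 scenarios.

$1590.8

The deviation costs you only when the competing bid falls strictly between $142.1 and $798.7; elsewhere both bids give the same outcome.
$631.9: truthful payoff $166.8, deviation payoff $0 → loss $166.8.
$889.4: outcomes coincide → loss $0.
$434.8: truthful payoff $363.9, deviation payoff $0 → loss $363.9.
$272.7: truthful payoff $526, deviation payoff $0 → loss $526.
$264.6: truthful payoff $534.1, deviation payoff $0 → loss $534.1.
$812.2: outcomes coincide → loss $0.
Total loss = $166.8 + $363.9 + $526 + $534.1 = $1590.8.
Because the price is fixed by the runner-up's bid, deviating from your value can only change a good outcome into a bad one — never the reverse.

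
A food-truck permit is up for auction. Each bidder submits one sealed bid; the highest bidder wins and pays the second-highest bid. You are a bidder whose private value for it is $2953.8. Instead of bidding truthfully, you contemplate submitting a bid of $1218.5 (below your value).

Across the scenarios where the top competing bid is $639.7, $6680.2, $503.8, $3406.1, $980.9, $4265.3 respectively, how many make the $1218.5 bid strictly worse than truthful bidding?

The deviation hurts exactly when the highest competing bid lies strictly between $1218.5 and $2953.8 — underbidding then forfeits a profitable win.
$639.7: below both → same outcome either way.
$6680.2: above both → same outcome either way.
$503.8: below both → same outcome either way.
$3406.1: above both → same outcome either way.
$980.9: below both → same outcome either way.
$4265.3: above both → same outcome either way.
Count: 0.

0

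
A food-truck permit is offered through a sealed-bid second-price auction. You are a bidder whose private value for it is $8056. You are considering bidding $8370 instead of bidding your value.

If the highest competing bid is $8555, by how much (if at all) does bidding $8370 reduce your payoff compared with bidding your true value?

Bidding your value $8056: you lose (since $8056 < $8555). Payoff $0.
Bidding $8370: you lose. Payoff $0.
Difference = $0 − $0 = $0; both bids lead to the same outcome because the competing bid is above both your value and your alternative bid.

$0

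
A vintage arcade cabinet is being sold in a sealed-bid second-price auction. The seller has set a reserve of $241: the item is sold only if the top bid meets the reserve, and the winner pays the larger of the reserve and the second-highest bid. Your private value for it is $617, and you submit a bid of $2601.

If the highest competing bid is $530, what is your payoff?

Your bid $2601 is the highest and exceeds the reserve.
Price = max(second-highest bid, reserve) = max($530, $241) = $530.
Payoff = $617 − $530 = $87.

$87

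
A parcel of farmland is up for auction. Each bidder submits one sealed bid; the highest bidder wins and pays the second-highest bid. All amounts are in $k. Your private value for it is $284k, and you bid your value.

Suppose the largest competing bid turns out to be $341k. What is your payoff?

$0k

Your bid $284k is below the highest competing bid $341k, so you lose.
A losing bidder pays nothing and receives nothing: payoff = $0k.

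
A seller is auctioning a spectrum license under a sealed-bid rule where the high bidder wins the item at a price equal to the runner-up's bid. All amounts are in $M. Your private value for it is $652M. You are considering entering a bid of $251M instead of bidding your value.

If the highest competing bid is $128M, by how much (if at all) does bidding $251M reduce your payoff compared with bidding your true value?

Bidding your value $652M: you win (since $652M > $128M) and pay $128M. Payoff $524M.
Bidding $251M: you win and pay $128M. Payoff $652M − $128M = $524M.
Difference = $524M − $524M = $0M; both bids lead to the same outcome because the competing bid is below both your value and your alternative bid.

$0M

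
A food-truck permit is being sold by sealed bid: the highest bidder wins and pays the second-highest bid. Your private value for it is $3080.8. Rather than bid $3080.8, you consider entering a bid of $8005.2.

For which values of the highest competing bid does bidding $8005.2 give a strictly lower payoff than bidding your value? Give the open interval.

($3080.8, $8005.2)

If the competing bid is below $3080.8, both bids win at the same price — no difference.
If it is above $8005.2, both bids lose — no difference.
If it lies strictly between $3080.8 and $8005.2, bidding your value loses (payoff 0) while bidding $8005.2 wins at a price above your value (payoff negative).
So the deviation strictly hurts on the open interval ($3080.8, $8005.2).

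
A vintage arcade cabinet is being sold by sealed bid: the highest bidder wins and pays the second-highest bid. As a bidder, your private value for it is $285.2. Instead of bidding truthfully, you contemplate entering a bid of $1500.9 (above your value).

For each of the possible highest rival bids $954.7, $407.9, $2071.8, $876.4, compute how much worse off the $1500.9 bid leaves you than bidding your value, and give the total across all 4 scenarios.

$1383.4

The deviation costs you only when the competing bid falls strictly between $285.2 and $1500.9; elsewhere both bids give the same outcome.
$954.7: truthful payoff $0, deviation payoff −$669.5 → loss $669.5.
$407.9: truthful payoff $0, deviation payoff −$122.7 → loss $122.7.
$2071.8: outcomes coincide → loss $0.
$876.4: truthful payoff $0, deviation payoff −$591.2 → loss $591.2.
Total loss = $669.5 + $122.7 + $591.2 = $1383.4.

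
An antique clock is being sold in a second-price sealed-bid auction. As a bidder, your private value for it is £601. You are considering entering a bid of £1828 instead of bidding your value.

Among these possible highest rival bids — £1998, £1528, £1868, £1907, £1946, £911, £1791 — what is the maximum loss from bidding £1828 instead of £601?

£1998: same outcome either way → loss £0.
£1528: truthful gives £0, deviation gives −£927 → loss £927.
£1868: same outcome either way → loss £0.
£1907: same outcome either way → loss £0.
£1946: same outcome either way → loss £0.
£911: truthful gives £0, deviation gives −£310 → loss £310.
£1791: truthful gives £0, deviation gives −£1190 → loss £1190.
Maximum loss: £1190.

£1190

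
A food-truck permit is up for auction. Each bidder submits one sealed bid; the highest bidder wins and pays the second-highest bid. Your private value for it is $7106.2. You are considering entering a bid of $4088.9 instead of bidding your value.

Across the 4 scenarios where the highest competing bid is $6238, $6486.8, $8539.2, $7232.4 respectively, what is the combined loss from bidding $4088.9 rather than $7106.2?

The deviation costs you only when the competing bid falls strictly between $4088.9 and $7106.2; elsewhere both bids give the same outcome.
$6238: truthful payoff $868.2, deviation payoff $0 → loss $868.2.
$6486.8: truthful payoff $619.4, deviation payoff $0 → loss $619.4.
$8539.2: outcomes coincide → loss $0.
$7232.4: outcomes coincide → loss $0.
Total loss = $868.2 + $619.4 = $1487.6.

$1487.6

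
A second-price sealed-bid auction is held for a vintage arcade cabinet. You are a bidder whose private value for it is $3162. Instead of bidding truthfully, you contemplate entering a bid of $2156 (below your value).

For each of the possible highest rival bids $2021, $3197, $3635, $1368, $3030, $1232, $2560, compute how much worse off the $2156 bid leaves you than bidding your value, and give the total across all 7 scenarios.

The deviation costs you only when the competing bid falls strictly between $2156 and $3162; elsewhere both bids give the same outcome.
$2021: outcomes coincide → loss $0.
$3197: outcomes coincide → loss $0.
$3635: outcomes coincide → loss $0.
$1368: outcomes coincide → loss $0.
$3030: truthful payoff $132, deviation payoff $0 → loss $132.
$1232: outcomes coincide → loss $0.
$2560: truthful payoff $602, deviation payoff $0 → loss $602.
Total loss = $132 + $602 = $734.

$734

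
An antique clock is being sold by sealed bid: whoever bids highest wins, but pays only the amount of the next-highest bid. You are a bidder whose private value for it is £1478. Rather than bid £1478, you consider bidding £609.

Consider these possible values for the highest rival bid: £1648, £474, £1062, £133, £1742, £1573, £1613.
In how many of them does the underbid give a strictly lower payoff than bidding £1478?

1

The deviation hurts exactly when the highest competing bid lies strictly between £609 and £1478 — underbidding then forfeits a profitable win.
£1648: above both → same outcome either way.
£474: below both → same outcome either way.
£1062: inside the interval → strictly worse (loss £416).
£133: below both → same outcome either way.
£1742: above both → same outcome either way.
£1573: above both → same outcome either way.
£1613: above both → same outcome either way.
Count: 1.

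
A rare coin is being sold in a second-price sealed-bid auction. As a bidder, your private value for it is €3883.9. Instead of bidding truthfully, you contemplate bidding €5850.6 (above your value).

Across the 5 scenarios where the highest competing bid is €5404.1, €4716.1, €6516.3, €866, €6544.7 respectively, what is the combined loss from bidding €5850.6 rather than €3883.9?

€2352.4

The deviation costs you only when the competing bid falls strictly between €3883.9 and €5850.6; elsewhere both bids give the same outcome.
€5404.1: truthful payoff €0, deviation payoff −€1520.2 → loss €1520.2.
€4716.1: truthful payoff €0, deviation payoff −€832.2 → loss €832.2.
€6516.3: outcomes coincide → loss €0.
€866: outcomes coincide → loss €0.
€6544.7: outcomes coincide → loss €0.
Total loss = €1520.2 + €832.2 = €2352.4.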